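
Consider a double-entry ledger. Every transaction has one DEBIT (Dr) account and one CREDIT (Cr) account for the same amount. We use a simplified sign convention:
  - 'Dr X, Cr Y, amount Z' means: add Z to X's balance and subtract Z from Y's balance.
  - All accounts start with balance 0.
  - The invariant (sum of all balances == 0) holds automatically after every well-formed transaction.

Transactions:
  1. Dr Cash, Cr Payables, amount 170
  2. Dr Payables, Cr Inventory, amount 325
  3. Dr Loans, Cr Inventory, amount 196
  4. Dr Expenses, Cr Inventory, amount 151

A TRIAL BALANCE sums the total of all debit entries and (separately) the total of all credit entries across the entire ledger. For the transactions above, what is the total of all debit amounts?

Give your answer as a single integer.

Answer: 842

Derivation:
Txn 1: debit+=170
Txn 2: debit+=325
Txn 3: debit+=196
Txn 4: debit+=151
Total debits = 842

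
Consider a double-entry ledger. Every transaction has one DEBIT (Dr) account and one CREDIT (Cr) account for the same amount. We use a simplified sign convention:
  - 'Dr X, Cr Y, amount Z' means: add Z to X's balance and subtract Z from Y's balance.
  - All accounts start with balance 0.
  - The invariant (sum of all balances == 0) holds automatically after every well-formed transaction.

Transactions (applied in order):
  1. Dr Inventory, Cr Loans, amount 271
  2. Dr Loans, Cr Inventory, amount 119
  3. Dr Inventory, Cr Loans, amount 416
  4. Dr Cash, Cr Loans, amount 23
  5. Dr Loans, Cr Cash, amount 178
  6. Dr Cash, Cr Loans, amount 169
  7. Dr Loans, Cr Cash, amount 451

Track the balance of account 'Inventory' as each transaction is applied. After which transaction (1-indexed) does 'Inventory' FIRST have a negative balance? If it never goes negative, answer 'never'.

After txn 1: Inventory=271
After txn 2: Inventory=152
After txn 3: Inventory=568
After txn 4: Inventory=568
After txn 5: Inventory=568
After txn 6: Inventory=568
After txn 7: Inventory=568

Answer: never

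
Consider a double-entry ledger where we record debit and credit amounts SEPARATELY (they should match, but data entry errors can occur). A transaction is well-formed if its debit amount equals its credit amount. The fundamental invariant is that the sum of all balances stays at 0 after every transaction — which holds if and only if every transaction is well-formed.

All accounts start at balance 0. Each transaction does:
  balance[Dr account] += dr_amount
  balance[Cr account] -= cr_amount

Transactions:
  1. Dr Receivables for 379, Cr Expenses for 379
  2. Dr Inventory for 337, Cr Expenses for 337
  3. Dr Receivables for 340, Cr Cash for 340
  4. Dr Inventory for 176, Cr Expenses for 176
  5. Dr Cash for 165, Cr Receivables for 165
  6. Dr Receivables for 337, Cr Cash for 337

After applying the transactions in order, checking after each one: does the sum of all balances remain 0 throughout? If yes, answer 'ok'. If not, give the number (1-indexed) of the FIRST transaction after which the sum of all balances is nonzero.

After txn 1: dr=379 cr=379 sum_balances=0
After txn 2: dr=337 cr=337 sum_balances=0
After txn 3: dr=340 cr=340 sum_balances=0
After txn 4: dr=176 cr=176 sum_balances=0
After txn 5: dr=165 cr=165 sum_balances=0
After txn 6: dr=337 cr=337 sum_balances=0

Answer: ok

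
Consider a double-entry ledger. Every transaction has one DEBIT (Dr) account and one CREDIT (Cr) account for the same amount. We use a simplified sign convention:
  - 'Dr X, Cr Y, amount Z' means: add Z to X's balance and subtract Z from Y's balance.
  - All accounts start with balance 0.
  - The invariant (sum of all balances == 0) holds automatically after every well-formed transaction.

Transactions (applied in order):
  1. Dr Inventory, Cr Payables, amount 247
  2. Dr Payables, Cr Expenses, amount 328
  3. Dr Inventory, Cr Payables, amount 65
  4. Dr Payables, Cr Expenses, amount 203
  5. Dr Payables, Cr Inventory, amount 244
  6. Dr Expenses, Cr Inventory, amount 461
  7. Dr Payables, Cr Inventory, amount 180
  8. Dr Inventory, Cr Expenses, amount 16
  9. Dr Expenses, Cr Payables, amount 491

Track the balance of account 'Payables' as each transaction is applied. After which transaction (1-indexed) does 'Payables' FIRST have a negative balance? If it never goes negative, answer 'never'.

Answer: 1

Derivation:
After txn 1: Payables=-247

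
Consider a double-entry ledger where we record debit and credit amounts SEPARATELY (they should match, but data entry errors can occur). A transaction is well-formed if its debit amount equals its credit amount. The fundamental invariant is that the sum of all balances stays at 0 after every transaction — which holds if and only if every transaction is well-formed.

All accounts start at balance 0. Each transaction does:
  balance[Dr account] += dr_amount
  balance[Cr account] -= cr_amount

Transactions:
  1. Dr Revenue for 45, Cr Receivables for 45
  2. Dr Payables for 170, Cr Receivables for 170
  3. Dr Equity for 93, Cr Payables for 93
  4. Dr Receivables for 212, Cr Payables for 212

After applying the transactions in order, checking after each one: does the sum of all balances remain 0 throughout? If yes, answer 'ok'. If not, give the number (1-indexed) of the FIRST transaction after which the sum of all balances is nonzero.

After txn 1: dr=45 cr=45 sum_balances=0
After txn 2: dr=170 cr=170 sum_balances=0
After txn 3: dr=93 cr=93 sum_balances=0
After txn 4: dr=212 cr=212 sum_balances=0

Answer: ok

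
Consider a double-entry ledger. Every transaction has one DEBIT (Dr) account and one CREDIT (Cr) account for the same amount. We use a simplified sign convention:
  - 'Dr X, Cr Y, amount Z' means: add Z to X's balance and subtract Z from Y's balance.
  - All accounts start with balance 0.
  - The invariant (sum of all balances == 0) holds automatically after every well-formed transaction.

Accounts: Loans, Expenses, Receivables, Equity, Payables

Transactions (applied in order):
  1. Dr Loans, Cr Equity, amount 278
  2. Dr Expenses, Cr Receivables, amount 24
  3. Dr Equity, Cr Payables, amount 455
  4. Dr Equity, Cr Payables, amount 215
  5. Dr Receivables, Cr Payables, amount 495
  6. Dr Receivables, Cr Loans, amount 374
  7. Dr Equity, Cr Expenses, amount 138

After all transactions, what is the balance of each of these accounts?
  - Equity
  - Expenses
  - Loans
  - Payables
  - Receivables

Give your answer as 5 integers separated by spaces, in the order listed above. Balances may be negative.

After txn 1 (Dr Loans, Cr Equity, amount 278): Equity=-278 Loans=278
After txn 2 (Dr Expenses, Cr Receivables, amount 24): Equity=-278 Expenses=24 Loans=278 Receivables=-24
After txn 3 (Dr Equity, Cr Payables, amount 455): Equity=177 Expenses=24 Loans=278 Payables=-455 Receivables=-24
After txn 4 (Dr Equity, Cr Payables, amount 215): Equity=392 Expenses=24 Loans=278 Payables=-670 Receivables=-24
After txn 5 (Dr Receivables, Cr Payables, amount 495): Equity=392 Expenses=24 Loans=278 Payables=-1165 Receivables=471
After txn 6 (Dr Receivables, Cr Loans, amount 374): Equity=392 Expenses=24 Loans=-96 Payables=-1165 Receivables=845
After txn 7 (Dr Equity, Cr Expenses, amount 138): Equity=530 Expenses=-114 Loans=-96 Payables=-1165 Receivables=845

Answer: 530 -114 -96 -1165 845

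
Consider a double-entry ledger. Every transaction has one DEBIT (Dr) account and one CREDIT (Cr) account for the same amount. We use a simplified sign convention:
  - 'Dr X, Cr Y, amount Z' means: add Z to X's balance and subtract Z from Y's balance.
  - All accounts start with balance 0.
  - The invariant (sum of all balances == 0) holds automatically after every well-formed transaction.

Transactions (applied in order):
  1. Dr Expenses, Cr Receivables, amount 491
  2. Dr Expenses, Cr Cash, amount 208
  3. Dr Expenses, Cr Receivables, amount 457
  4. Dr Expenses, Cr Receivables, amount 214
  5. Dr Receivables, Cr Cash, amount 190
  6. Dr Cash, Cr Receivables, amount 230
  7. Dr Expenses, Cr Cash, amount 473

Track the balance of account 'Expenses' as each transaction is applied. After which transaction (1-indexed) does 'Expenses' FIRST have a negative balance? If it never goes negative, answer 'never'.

Answer: never

Derivation:
After txn 1: Expenses=491
After txn 2: Expenses=699
After txn 3: Expenses=1156
After txn 4: Expenses=1370
After txn 5: Expenses=1370
After txn 6: Expenses=1370
After txn 7: Expenses=1843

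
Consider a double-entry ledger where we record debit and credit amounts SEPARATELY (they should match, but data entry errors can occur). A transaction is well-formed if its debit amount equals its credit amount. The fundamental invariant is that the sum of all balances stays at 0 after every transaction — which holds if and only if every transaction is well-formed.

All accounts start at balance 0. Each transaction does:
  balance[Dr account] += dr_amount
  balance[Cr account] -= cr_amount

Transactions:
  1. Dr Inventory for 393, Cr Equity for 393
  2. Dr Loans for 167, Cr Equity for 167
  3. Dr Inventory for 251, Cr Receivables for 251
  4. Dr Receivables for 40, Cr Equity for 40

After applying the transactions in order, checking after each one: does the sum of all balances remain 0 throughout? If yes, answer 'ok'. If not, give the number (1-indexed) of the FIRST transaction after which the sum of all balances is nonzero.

After txn 1: dr=393 cr=393 sum_balances=0
After txn 2: dr=167 cr=167 sum_balances=0
After txn 3: dr=251 cr=251 sum_balances=0
After txn 4: dr=40 cr=40 sum_balances=0

Answer: ok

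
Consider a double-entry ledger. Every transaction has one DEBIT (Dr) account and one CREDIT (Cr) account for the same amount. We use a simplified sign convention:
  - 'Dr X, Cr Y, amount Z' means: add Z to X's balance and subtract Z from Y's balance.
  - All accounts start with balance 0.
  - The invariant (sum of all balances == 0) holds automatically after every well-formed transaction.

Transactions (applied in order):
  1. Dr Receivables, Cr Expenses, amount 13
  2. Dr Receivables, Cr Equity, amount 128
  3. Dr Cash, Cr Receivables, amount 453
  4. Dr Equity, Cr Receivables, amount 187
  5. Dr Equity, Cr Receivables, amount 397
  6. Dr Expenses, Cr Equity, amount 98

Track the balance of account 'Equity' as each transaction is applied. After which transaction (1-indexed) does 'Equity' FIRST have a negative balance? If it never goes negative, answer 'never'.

After txn 1: Equity=0
After txn 2: Equity=-128

Answer: 2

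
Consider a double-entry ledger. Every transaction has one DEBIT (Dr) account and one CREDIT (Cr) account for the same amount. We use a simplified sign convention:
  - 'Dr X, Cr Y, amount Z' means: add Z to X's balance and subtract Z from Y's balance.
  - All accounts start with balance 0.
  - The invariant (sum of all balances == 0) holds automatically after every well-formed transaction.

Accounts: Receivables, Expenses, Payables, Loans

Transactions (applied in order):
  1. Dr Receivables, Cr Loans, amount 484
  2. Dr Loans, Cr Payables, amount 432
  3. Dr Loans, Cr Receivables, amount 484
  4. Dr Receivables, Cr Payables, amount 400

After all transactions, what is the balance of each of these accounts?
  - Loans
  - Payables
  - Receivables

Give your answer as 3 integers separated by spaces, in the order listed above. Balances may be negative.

After txn 1 (Dr Receivables, Cr Loans, amount 484): Loans=-484 Receivables=484
After txn 2 (Dr Loans, Cr Payables, amount 432): Loans=-52 Payables=-432 Receivables=484
After txn 3 (Dr Loans, Cr Receivables, amount 484): Loans=432 Payables=-432 Receivables=0
After txn 4 (Dr Receivables, Cr Payables, amount 400): Loans=432 Payables=-832 Receivables=400

Answer: 432 -832 400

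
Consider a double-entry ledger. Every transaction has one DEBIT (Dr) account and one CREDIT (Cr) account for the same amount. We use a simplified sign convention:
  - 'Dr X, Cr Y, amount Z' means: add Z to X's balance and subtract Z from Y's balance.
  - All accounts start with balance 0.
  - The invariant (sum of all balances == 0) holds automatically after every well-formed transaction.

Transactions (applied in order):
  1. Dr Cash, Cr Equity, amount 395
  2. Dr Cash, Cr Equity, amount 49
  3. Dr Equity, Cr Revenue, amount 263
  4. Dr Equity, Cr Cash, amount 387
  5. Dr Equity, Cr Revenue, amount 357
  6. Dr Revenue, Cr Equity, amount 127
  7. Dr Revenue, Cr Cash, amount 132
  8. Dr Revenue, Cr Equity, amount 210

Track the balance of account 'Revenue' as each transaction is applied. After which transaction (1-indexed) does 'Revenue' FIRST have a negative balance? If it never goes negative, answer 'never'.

After txn 1: Revenue=0
After txn 2: Revenue=0
After txn 3: Revenue=-263

Answer: 3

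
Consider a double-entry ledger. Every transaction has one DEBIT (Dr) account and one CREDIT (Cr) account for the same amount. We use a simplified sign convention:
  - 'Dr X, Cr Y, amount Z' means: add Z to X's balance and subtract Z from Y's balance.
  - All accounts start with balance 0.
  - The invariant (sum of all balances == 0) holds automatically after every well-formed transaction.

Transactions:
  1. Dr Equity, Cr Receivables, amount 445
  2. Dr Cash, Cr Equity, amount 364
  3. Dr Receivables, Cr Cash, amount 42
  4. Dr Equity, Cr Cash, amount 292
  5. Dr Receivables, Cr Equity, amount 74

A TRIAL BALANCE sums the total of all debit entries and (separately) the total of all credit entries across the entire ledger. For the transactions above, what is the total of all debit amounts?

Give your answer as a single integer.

Answer: 1217

Derivation:
Txn 1: debit+=445
Txn 2: debit+=364
Txn 3: debit+=42
Txn 4: debit+=292
Txn 5: debit+=74
Total debits = 1217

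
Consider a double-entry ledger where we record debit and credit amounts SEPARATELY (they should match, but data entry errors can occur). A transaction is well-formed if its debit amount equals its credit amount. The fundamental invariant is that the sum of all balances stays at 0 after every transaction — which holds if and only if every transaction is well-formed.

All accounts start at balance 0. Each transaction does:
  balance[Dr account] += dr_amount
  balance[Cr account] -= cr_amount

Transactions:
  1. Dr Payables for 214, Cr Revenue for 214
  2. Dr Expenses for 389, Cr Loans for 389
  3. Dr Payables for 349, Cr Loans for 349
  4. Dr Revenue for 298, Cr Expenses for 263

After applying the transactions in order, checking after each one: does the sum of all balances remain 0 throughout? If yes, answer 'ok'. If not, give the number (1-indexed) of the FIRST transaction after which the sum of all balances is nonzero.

Answer: 4

Derivation:
After txn 1: dr=214 cr=214 sum_balances=0
After txn 2: dr=389 cr=389 sum_balances=0
After txn 3: dr=349 cr=349 sum_balances=0
After txn 4: dr=298 cr=263 sum_balances=35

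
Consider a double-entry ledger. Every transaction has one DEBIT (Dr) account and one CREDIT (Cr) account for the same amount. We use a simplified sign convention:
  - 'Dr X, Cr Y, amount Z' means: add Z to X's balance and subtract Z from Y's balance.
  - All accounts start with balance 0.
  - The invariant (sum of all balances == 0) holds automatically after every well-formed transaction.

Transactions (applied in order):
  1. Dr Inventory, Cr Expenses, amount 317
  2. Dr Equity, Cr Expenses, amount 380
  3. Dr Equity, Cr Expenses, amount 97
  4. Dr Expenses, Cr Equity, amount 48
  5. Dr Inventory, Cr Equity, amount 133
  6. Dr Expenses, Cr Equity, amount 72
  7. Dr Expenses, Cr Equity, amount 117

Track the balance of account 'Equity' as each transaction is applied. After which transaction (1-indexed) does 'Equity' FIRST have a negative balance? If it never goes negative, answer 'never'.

After txn 1: Equity=0
After txn 2: Equity=380
After txn 3: Equity=477
After txn 4: Equity=429
After txn 5: Equity=296
After txn 6: Equity=224
After txn 7: Equity=107

Answer: never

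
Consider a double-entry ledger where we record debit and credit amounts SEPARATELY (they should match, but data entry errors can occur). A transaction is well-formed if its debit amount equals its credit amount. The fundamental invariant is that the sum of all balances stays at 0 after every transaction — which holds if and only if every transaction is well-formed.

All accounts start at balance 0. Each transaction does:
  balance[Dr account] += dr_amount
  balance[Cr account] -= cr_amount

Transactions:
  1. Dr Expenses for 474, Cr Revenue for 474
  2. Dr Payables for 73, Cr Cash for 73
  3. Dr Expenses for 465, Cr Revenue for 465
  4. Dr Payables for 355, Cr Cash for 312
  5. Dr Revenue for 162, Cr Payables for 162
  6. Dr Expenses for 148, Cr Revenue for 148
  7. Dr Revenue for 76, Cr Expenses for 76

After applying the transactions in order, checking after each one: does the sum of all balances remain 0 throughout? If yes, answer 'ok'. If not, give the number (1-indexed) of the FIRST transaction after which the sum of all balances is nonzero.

Answer: 4

Derivation:
After txn 1: dr=474 cr=474 sum_balances=0
After txn 2: dr=73 cr=73 sum_balances=0
After txn 3: dr=465 cr=465 sum_balances=0
After txn 4: dr=355 cr=312 sum_balances=43
After txn 5: dr=162 cr=162 sum_balances=43
After txn 6: dr=148 cr=148 sum_balances=43
After txn 7: dr=76 cr=76 sum_balances=43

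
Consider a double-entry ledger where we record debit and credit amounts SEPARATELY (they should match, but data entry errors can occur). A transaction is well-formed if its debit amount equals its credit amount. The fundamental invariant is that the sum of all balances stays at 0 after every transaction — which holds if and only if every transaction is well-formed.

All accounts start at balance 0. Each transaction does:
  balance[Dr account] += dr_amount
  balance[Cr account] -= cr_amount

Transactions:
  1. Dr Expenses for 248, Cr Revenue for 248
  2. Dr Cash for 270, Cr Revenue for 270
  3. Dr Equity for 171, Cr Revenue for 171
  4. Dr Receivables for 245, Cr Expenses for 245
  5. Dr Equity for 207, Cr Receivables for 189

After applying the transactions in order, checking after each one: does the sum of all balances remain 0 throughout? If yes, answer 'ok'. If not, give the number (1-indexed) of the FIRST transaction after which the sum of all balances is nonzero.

Answer: 5

Derivation:
After txn 1: dr=248 cr=248 sum_balances=0
After txn 2: dr=270 cr=270 sum_balances=0
After txn 3: dr=171 cr=171 sum_balances=0
After txn 4: dr=245 cr=245 sum_balances=0
After txn 5: dr=207 cr=189 sum_balances=18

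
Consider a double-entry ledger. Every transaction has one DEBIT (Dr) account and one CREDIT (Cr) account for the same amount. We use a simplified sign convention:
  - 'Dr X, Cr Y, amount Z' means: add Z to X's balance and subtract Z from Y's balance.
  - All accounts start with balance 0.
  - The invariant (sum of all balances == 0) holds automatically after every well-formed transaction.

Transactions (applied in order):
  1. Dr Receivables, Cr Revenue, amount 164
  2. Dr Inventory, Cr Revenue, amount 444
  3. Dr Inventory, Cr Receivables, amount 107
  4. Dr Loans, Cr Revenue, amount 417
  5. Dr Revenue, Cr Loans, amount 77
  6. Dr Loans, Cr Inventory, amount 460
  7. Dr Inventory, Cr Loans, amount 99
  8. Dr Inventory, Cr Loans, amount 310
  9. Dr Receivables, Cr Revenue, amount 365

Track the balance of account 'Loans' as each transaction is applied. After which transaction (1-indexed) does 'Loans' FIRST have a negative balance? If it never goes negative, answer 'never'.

Answer: never

Derivation:
After txn 1: Loans=0
After txn 2: Loans=0
After txn 3: Loans=0
After txn 4: Loans=417
After txn 5: Loans=340
After txn 6: Loans=800
After txn 7: Loans=701
After txn 8: Loans=391
After txn 9: Loans=391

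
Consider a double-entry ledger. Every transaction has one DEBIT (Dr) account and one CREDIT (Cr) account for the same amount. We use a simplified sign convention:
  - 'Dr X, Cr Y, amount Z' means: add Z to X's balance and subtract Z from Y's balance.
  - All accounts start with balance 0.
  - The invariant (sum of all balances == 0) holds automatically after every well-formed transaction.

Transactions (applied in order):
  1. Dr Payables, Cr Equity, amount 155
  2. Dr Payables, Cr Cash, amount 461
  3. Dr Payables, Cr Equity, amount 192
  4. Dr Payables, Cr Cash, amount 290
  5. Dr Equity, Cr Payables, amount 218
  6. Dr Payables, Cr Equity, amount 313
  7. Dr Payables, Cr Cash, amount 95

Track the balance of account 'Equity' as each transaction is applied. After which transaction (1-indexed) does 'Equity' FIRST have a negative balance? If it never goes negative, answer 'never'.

Answer: 1

Derivation:
After txn 1: Equity=-155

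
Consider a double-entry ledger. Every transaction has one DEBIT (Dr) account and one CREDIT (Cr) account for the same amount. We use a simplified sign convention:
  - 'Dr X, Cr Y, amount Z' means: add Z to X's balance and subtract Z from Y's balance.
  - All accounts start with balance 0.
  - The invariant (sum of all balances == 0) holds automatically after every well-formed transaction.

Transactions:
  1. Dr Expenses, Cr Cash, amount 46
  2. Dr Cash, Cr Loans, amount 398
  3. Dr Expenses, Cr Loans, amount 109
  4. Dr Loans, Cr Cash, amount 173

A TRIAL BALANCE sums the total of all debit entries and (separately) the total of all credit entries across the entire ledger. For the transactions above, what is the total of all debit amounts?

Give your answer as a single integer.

Txn 1: debit+=46
Txn 2: debit+=398
Txn 3: debit+=109
Txn 4: debit+=173
Total debits = 726

Answer: 726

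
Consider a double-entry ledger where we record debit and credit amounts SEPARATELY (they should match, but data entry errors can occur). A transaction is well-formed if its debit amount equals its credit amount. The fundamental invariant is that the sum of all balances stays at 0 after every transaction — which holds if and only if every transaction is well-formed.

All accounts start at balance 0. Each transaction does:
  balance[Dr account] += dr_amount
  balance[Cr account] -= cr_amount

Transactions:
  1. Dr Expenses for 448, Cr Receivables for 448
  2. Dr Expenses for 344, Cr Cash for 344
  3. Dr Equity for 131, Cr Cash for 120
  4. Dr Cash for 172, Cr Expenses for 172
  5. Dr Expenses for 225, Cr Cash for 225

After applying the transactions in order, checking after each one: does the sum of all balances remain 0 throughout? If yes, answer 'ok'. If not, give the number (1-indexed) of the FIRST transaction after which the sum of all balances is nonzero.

Answer: 3

Derivation:
After txn 1: dr=448 cr=448 sum_balances=0
After txn 2: dr=344 cr=344 sum_balances=0
After txn 3: dr=131 cr=120 sum_balances=11
After txn 4: dr=172 cr=172 sum_balances=11
After txn 5: dr=225 cr=225 sum_balances=11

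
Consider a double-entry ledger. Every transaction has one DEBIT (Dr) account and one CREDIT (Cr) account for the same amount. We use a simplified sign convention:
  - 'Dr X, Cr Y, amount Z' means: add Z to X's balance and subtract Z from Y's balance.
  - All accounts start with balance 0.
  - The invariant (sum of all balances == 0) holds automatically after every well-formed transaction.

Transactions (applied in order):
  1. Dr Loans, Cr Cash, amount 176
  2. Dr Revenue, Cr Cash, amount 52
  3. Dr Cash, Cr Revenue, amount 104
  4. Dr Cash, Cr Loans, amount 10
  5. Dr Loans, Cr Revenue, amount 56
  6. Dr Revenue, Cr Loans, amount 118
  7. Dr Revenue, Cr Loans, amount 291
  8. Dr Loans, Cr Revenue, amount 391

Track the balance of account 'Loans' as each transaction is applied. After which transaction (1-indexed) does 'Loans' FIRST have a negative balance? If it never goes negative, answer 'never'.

After txn 1: Loans=176
After txn 2: Loans=176
After txn 3: Loans=176
After txn 4: Loans=166
After txn 5: Loans=222
After txn 6: Loans=104
After txn 7: Loans=-187

Answer: 7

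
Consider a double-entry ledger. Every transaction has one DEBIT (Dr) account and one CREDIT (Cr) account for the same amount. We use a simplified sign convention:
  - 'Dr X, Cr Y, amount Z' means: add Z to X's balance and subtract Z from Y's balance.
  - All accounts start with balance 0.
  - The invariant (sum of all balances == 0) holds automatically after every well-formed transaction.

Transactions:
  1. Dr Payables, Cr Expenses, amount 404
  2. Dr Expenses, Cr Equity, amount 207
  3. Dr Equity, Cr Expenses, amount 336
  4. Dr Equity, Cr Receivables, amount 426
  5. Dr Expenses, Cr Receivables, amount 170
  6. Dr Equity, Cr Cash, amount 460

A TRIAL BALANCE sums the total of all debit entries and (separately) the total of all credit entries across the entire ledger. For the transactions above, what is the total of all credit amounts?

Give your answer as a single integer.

Answer: 2003

Derivation:
Txn 1: credit+=404
Txn 2: credit+=207
Txn 3: credit+=336
Txn 4: credit+=426
Txn 5: credit+=170
Txn 6: credit+=460
Total credits = 2003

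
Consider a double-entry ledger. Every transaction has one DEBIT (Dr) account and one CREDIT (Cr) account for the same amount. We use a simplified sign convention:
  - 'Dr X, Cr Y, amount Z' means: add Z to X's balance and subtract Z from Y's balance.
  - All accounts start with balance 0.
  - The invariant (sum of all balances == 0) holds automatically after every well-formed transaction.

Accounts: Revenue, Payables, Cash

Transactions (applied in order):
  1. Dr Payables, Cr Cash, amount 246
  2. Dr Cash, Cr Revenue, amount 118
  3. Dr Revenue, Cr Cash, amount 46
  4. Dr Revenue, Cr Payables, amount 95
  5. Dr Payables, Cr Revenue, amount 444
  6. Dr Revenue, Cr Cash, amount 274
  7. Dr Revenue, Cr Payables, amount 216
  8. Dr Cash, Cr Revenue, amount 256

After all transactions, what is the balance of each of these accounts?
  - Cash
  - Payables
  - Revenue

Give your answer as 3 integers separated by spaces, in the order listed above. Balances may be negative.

After txn 1 (Dr Payables, Cr Cash, amount 246): Cash=-246 Payables=246
After txn 2 (Dr Cash, Cr Revenue, amount 118): Cash=-128 Payables=246 Revenue=-118
After txn 3 (Dr Revenue, Cr Cash, amount 46): Cash=-174 Payables=246 Revenue=-72
After txn 4 (Dr Revenue, Cr Payables, amount 95): Cash=-174 Payables=151 Revenue=23
After txn 5 (Dr Payables, Cr Revenue, amount 444): Cash=-174 Payables=595 Revenue=-421
After txn 6 (Dr Revenue, Cr Cash, amount 274): Cash=-448 Payables=595 Revenue=-147
After txn 7 (Dr Revenue, Cr Payables, amount 216): Cash=-448 Payables=379 Revenue=69
After txn 8 (Dr Cash, Cr Revenue, amount 256): Cash=-192 Payables=379 Revenue=-187

Answer: -192 379 -187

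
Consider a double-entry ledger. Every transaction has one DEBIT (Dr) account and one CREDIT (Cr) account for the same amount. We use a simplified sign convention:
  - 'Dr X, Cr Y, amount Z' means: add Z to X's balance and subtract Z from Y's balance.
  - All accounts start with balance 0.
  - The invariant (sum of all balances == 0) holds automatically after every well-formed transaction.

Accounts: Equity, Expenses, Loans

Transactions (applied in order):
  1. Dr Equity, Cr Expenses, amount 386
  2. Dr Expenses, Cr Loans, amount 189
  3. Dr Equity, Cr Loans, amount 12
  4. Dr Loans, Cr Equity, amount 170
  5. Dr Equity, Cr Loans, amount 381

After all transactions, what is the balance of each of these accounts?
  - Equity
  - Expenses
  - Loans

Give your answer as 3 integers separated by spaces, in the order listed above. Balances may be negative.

Answer: 609 -197 -412

Derivation:
After txn 1 (Dr Equity, Cr Expenses, amount 386): Equity=386 Expenses=-386
After txn 2 (Dr Expenses, Cr Loans, amount 189): Equity=386 Expenses=-197 Loans=-189
After txn 3 (Dr Equity, Cr Loans, amount 12): Equity=398 Expenses=-197 Loans=-201
After txn 4 (Dr Loans, Cr Equity, amount 170): Equity=228 Expenses=-197 Loans=-31
After txn 5 (Dr Equity, Cr Loans, amount 381): Equity=609 Expenses=-197 Loans=-412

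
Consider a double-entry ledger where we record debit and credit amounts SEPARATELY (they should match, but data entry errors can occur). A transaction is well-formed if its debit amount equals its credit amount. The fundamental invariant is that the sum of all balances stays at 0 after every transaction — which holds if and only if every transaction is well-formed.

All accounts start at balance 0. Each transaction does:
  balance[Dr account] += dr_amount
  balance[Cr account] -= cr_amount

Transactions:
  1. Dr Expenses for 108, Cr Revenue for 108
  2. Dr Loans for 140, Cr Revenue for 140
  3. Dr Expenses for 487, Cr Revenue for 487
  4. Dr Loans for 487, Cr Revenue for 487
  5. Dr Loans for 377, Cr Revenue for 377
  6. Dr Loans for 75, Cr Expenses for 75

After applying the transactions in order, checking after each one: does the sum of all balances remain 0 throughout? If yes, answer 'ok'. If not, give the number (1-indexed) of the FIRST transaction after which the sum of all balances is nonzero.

After txn 1: dr=108 cr=108 sum_balances=0
After txn 2: dr=140 cr=140 sum_balances=0
After txn 3: dr=487 cr=487 sum_balances=0
After txn 4: dr=487 cr=487 sum_balances=0
After txn 5: dr=377 cr=377 sum_balances=0
After txn 6: dr=75 cr=75 sum_balances=0

Answer: ok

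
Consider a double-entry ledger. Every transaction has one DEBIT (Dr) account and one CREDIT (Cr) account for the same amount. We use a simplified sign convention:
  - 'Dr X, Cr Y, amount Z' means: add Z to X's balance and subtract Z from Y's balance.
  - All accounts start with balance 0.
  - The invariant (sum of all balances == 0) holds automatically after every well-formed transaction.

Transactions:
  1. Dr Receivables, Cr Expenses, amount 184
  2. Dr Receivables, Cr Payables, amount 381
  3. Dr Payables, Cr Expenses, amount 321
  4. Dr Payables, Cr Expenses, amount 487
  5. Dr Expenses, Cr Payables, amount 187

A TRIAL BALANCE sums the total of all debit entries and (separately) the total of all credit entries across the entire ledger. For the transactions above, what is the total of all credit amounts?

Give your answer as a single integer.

Txn 1: credit+=184
Txn 2: credit+=381
Txn 3: credit+=321
Txn 4: credit+=487
Txn 5: credit+=187
Total credits = 1560

Answer: 1560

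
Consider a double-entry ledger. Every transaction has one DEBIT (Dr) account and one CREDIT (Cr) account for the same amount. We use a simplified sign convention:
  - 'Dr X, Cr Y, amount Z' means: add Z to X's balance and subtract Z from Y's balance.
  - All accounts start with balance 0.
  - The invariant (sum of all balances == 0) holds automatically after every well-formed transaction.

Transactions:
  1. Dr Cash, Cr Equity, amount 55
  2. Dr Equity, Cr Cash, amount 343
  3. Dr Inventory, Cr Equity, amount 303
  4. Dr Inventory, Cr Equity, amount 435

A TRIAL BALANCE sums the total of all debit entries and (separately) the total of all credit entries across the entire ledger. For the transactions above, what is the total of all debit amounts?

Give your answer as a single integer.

Txn 1: debit+=55
Txn 2: debit+=343
Txn 3: debit+=303
Txn 4: debit+=435
Total debits = 1136

Answer: 1136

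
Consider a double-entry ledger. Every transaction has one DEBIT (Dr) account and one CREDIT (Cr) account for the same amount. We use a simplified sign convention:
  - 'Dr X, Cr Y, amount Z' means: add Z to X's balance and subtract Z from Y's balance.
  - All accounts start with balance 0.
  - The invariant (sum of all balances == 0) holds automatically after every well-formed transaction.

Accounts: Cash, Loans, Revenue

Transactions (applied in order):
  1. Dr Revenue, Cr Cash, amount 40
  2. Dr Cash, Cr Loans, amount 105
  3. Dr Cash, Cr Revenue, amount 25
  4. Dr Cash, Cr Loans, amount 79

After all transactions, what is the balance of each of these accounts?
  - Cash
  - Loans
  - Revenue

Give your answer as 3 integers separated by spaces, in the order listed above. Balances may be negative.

Answer: 169 -184 15

Derivation:
After txn 1 (Dr Revenue, Cr Cash, amount 40): Cash=-40 Revenue=40
After txn 2 (Dr Cash, Cr Loans, amount 105): Cash=65 Loans=-105 Revenue=40
After txn 3 (Dr Cash, Cr Revenue, amount 25): Cash=90 Loans=-105 Revenue=15
After txn 4 (Dr Cash, Cr Loans, amount 79): Cash=169 Loans=-184 Revenue=15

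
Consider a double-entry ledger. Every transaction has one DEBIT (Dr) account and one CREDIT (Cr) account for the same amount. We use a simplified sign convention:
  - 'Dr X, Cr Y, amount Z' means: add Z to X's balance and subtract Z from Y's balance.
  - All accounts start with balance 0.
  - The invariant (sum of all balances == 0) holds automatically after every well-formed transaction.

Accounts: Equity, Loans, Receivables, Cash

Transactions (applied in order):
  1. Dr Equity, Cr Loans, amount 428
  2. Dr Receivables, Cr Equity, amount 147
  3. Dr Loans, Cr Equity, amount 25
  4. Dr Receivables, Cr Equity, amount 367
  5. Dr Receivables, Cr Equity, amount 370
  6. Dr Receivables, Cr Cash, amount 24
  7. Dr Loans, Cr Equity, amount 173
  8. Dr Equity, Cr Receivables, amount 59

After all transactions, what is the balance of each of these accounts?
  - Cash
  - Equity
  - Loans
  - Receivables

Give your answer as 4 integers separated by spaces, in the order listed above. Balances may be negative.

After txn 1 (Dr Equity, Cr Loans, amount 428): Equity=428 Loans=-428
After txn 2 (Dr Receivables, Cr Equity, amount 147): Equity=281 Loans=-428 Receivables=147
After txn 3 (Dr Loans, Cr Equity, amount 25): Equity=256 Loans=-403 Receivables=147
After txn 4 (Dr Receivables, Cr Equity, amount 367): Equity=-111 Loans=-403 Receivables=514
After txn 5 (Dr Receivables, Cr Equity, amount 370): Equity=-481 Loans=-403 Receivables=884
After txn 6 (Dr Receivables, Cr Cash, amount 24): Cash=-24 Equity=-481 Loans=-403 Receivables=908
After txn 7 (Dr Loans, Cr Equity, amount 173): Cash=-24 Equity=-654 Loans=-230 Receivables=908
After txn 8 (Dr Equity, Cr Receivables, amount 59): Cash=-24 Equity=-595 Loans=-230 Receivables=849

Answer: -24 -595 -230 849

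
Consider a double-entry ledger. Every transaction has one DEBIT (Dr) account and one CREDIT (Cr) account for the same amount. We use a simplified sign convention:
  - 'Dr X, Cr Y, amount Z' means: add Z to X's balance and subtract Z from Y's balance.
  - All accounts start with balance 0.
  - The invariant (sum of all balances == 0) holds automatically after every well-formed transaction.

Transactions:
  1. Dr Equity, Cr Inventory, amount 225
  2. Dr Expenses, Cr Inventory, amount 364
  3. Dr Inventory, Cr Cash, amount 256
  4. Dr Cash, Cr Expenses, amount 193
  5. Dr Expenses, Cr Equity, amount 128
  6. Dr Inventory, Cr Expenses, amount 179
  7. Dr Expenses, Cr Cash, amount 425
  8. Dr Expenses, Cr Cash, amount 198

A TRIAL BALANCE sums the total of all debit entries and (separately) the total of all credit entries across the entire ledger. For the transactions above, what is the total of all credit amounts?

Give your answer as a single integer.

Txn 1: credit+=225
Txn 2: credit+=364
Txn 3: credit+=256
Txn 4: credit+=193
Txn 5: credit+=128
Txn 6: credit+=179
Txn 7: credit+=425
Txn 8: credit+=198
Total credits = 1968

Answer: 1968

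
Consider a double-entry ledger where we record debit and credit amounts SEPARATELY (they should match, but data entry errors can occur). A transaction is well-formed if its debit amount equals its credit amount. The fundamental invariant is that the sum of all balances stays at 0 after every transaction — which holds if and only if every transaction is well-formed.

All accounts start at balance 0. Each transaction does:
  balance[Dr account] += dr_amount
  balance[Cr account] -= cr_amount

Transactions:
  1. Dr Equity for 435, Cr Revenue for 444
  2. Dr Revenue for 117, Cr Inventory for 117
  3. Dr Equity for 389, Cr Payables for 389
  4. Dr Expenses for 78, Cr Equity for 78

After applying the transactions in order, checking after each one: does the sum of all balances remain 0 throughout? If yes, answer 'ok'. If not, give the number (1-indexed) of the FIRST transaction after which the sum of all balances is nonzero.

Answer: 1

Derivation:
After txn 1: dr=435 cr=444 sum_balances=-9
After txn 2: dr=117 cr=117 sum_balances=-9
After txn 3: dr=389 cr=389 sum_balances=-9
After txn 4: dr=78 cr=78 sum_balances=-9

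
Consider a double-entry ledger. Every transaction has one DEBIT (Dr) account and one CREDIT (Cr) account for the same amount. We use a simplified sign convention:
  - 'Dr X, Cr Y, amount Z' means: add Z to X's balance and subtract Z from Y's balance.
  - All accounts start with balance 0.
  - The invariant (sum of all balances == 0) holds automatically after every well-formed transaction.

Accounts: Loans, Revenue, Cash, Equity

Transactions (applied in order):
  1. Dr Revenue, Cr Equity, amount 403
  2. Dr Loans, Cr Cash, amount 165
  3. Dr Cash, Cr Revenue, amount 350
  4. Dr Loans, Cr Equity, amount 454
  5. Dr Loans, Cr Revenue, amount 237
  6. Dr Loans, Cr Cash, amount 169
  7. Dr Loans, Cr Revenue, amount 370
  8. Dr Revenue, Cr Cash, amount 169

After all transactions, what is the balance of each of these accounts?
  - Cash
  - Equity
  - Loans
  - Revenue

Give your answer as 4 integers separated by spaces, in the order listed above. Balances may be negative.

Answer: -153 -857 1395 -385

Derivation:
After txn 1 (Dr Revenue, Cr Equity, amount 403): Equity=-403 Revenue=403
After txn 2 (Dr Loans, Cr Cash, amount 165): Cash=-165 Equity=-403 Loans=165 Revenue=403
After txn 3 (Dr Cash, Cr Revenue, amount 350): Cash=185 Equity=-403 Loans=165 Revenue=53
After txn 4 (Dr Loans, Cr Equity, amount 454): Cash=185 Equity=-857 Loans=619 Revenue=53
After txn 5 (Dr Loans, Cr Revenue, amount 237): Cash=185 Equity=-857 Loans=856 Revenue=-184
After txn 6 (Dr Loans, Cr Cash, amount 169): Cash=16 Equity=-857 Loans=1025 Revenue=-184
After txn 7 (Dr Loans, Cr Revenue, amount 370): Cash=16 Equity=-857 Loans=1395 Revenue=-554
After txn 8 (Dr Revenue, Cr Cash, amount 169): Cash=-153 Equity=-857 Loans=1395 Revenue=-385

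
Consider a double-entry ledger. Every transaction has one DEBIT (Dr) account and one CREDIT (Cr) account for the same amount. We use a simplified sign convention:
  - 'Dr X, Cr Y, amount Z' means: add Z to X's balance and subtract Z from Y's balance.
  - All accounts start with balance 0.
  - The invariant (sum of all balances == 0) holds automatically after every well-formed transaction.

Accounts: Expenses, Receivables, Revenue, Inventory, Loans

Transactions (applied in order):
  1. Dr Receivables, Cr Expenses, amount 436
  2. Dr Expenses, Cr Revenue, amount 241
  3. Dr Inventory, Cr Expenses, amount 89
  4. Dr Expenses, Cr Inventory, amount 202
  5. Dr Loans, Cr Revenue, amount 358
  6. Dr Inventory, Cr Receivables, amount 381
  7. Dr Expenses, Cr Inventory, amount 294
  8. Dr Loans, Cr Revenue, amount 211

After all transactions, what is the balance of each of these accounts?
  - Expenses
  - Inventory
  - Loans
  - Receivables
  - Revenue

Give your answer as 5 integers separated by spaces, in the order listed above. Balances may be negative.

After txn 1 (Dr Receivables, Cr Expenses, amount 436): Expenses=-436 Receivables=436
After txn 2 (Dr Expenses, Cr Revenue, amount 241): Expenses=-195 Receivables=436 Revenue=-241
After txn 3 (Dr Inventory, Cr Expenses, amount 89): Expenses=-284 Inventory=89 Receivables=436 Revenue=-241
After txn 4 (Dr Expenses, Cr Inventory, amount 202): Expenses=-82 Inventory=-113 Receivables=436 Revenue=-241
After txn 5 (Dr Loans, Cr Revenue, amount 358): Expenses=-82 Inventory=-113 Loans=358 Receivables=436 Revenue=-599
After txn 6 (Dr Inventory, Cr Receivables, amount 381): Expenses=-82 Inventory=268 Loans=358 Receivables=55 Revenue=-599
After txn 7 (Dr Expenses, Cr Inventory, amount 294): Expenses=212 Inventory=-26 Loans=358 Receivables=55 Revenue=-599
After txn 8 (Dr Loans, Cr Revenue, amount 211): Expenses=212 Inventory=-26 Loans=569 Receivables=55 Revenue=-810

Answer: 212 -26 569 55 -810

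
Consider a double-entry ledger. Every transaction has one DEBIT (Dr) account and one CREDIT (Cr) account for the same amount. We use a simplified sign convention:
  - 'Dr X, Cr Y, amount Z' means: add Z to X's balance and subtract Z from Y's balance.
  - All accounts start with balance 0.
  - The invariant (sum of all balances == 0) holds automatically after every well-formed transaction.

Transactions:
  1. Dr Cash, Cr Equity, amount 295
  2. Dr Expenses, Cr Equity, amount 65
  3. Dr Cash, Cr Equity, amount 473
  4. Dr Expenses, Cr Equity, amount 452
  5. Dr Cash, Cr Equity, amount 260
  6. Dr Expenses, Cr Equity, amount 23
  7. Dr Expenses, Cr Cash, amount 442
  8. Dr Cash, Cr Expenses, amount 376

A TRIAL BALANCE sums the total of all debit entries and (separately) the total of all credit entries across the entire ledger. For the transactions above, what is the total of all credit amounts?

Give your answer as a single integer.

Answer: 2386

Derivation:
Txn 1: credit+=295
Txn 2: credit+=65
Txn 3: credit+=473
Txn 4: credit+=452
Txn 5: credit+=260
Txn 6: credit+=23
Txn 7: credit+=442
Txn 8: credit+=376
Total credits = 2386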